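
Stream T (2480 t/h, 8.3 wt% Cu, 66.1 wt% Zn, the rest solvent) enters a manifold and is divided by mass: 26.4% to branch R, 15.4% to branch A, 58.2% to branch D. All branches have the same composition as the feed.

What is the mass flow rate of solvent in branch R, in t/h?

167.6 t/h

Branch R total = 0.264×2480 = 654.72 t/h.
solvent in R = 0.256×654.72 = 167.61 t/h.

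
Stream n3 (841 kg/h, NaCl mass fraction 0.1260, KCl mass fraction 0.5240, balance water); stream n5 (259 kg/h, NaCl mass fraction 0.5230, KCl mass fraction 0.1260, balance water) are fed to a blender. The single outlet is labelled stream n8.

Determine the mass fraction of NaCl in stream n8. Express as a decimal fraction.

Total flow out = 841 + 259 = 1100 kg/h.
NaCl in = 841×0.126 + 259×0.523 = 241.42 kg/h.
NaCl mass fraction in n8 = 241.42/1100 = 0.2195.

0.2195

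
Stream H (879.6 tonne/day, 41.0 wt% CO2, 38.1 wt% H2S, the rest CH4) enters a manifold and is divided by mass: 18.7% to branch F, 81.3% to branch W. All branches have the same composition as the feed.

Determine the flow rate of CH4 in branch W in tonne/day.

149.5 tonne/day

Branch W total = 0.813×879.6 = 715.11 tonne/day.
CH4 in W = 0.209×715.11 = 149.46 tonne/day.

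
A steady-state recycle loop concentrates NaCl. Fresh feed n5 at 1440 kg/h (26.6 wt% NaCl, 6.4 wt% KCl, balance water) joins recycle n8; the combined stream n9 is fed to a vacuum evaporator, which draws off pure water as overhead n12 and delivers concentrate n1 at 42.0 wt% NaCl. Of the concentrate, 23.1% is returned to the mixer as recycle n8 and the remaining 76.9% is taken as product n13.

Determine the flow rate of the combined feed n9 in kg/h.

1714 kg/h

Overall NaCl balance (none leaves overhead): NaCl in fresh feed = NaCl in product, i.e. 1440×0.266 = (1−0.231)·n1·0.420.
n1 = 383.04/(0.420×0.769) = 1186 kg/h.
Recycle n8 = 0.231×1186 = 273.96 kg/h.
Combined feed n9 = 1440 + 273.96 = 1714 kg/h.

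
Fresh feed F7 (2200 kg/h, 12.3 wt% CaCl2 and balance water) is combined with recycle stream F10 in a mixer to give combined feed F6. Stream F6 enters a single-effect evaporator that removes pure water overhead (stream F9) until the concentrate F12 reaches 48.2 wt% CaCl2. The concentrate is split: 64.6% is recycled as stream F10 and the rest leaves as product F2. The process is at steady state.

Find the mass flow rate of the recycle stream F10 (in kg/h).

Overall CaCl2 balance (none leaves overhead): CaCl2 in fresh feed = CaCl2 in product, i.e. 2200×0.123 = (1−0.646)·F12·0.482.
F12 = 270.6/(0.482×0.354) = 1585.9 kg/h.
Recycle F10 = 0.646×1585.9 = 1024.5 kg/h.

1024 kg/h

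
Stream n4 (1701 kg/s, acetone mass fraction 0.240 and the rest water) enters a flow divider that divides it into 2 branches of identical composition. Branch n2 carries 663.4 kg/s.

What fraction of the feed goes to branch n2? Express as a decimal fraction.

Fraction to n2 = 663.4/1701 = 0.3900.

0.390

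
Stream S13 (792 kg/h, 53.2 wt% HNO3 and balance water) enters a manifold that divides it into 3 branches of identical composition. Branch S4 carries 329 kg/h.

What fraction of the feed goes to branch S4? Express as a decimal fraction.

Fraction to S4 = 329/792 = 0.4154.

0.415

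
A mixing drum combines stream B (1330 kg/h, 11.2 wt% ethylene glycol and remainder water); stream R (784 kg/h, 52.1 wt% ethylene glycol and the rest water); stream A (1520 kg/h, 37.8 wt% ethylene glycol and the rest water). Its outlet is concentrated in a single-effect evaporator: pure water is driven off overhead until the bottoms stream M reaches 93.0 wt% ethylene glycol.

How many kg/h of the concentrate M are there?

ethylene glycol entering = 1330×0.112 + 784×0.521 + 1520×0.378 = 1132 kg/h.
All ethylene glycol reports to M, so M = 1132/0.930 = 1217.2 kg/h.

1217 kg/h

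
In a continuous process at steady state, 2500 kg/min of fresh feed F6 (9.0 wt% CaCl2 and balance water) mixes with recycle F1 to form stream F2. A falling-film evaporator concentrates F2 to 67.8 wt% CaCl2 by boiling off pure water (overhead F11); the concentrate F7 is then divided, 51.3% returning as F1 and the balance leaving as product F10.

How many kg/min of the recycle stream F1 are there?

Overall CaCl2 balance (none leaves overhead): CaCl2 in fresh feed = CaCl2 in product, i.e. 2500×0.090 = (1−0.513)·F7·0.678.
F7 = 225/(0.678×0.487) = 681.43 kg/min.
Recycle F1 = 0.513×681.43 = 349.58 kg/min.

349.6 kg/min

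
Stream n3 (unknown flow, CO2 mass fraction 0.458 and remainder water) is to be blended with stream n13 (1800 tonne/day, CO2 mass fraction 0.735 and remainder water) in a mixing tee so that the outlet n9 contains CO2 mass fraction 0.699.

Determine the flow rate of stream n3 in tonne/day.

268.9 tonne/day

Let n3 be the unknown flow. Total out = 1800 + n3.
CO2 balance: 1323 + 0.458·n3 = 0.699·(1800 + n3)
(0.458 − 0.699)·n3 = 0.699×1800 − 1323 = -64.8
n3 = -64.8 / -0.241 = 268.88 tonne/day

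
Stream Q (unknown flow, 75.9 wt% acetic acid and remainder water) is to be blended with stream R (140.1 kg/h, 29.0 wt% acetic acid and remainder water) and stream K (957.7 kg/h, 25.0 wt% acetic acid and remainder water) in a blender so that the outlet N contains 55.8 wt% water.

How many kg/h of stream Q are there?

647.2 kg/h

Let Q be the unknown flow. Total out = 1097.8 + Q.
water balance: 817.75 + 0.241·Q = 0.558·(1097.8 + Q)
(0.241 − 0.558)·Q = 0.558×1097.8 − 817.75 = -205.17
Q = -205.17 / -0.317 = 647.24 kg/h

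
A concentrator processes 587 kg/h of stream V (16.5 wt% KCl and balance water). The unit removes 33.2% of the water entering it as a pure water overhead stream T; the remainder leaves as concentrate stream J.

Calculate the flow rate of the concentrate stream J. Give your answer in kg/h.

424.3 kg/h

water entering = 587×0.835 = 490.14 kg/h; overhead removed = 0.332×490.14 = 162.73 kg/h.
Concentrate = 587 − 162.73 = 424.27 kg/h.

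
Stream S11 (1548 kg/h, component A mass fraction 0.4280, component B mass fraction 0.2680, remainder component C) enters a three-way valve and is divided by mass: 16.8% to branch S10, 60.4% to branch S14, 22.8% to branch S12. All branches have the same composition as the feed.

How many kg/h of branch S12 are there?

Branch S12 flow = 0.228×1548 = 352.94 kg/h.

352.9 kg/h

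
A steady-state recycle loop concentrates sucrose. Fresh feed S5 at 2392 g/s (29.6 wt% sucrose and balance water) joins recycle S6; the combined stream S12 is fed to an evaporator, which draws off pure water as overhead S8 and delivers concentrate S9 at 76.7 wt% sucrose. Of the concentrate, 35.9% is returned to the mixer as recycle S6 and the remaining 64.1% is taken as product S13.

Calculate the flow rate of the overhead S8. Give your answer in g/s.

Overall sucrose balance (none leaves overhead): sucrose in fresh feed = sucrose in product, i.e. 2392×0.296 = (1−0.359)·S9·0.767.
S9 = 708.03/(0.767×0.641) = 1440.1 g/s.
Recycle S6 = 0.359×1440.1 = 517 g/s.
Combined feed S12 = 2392 + 517 = 2909 g/s.
Overhead S8 = S12 − S9 = 2909 − 1440.1 = 1468.9 g/s.

1469 g/s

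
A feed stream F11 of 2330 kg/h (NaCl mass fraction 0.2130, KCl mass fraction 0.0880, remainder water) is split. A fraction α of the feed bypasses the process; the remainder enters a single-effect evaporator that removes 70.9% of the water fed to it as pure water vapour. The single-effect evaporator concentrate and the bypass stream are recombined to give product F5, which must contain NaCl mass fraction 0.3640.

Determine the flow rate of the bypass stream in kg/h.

379.7 kg/h

All 2330×0.213 = 496.29 kg/h of NaCl reaches F5, so F5 = 496.29/0.364 = 1363.4 kg/h and vapour = 966.57 kg/h.
The evaporator receives (1−α)·2330 of feed at 0.699 water and removes 0.709 of that water:
0.709×0.699×(1−α)×2330 = 966.57
(1−α) = 966.57/1154.7 = 0.8371;  α = 0.1629.
Bypass flow = 0.1629×2330 = 379.67 kg/h.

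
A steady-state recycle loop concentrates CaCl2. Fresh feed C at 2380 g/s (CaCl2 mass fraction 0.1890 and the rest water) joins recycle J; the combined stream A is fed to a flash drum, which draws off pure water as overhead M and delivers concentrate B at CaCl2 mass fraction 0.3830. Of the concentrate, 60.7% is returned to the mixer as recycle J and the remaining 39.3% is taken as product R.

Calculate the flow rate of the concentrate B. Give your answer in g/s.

Overall CaCl2 balance (none leaves overhead): CaCl2 in fresh feed = CaCl2 in product, i.e. 2380×0.189 = (1−0.607)·B·0.383.
B = 449.82/(0.383×0.393) = 2988.5 g/s.

2988 g/s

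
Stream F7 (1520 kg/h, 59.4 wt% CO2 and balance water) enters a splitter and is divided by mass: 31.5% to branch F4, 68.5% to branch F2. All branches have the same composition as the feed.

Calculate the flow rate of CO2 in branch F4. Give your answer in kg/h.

284.4 kg/h

Branch F4 total = 0.315×1520 = 478.8 kg/h.
CO2 in F4 = 0.594×478.8 = 284.41 kg/h.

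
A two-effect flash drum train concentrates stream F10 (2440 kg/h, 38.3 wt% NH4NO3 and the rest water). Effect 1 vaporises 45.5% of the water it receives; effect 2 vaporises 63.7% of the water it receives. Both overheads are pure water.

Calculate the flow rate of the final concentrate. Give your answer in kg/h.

1232 kg/h

water in feed = 2440×0.617 = 1505.5 kg/h.
After stage 1: water left = (1−0.455)×1505.5 = 820.49; stream total = 1755 kg/h.
After stage 2: water left = (1−0.637)×820.49 = 297.84; final concentrate = 1232.4 kg/h.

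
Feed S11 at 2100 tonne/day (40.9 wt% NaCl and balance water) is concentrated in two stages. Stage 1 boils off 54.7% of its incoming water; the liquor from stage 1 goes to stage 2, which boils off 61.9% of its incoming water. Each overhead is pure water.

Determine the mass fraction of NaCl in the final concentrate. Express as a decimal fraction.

0.8004

water in feed = 2100×0.591 = 1241.1 tonne/day.
After stage 1: water left = (1−0.547)×1241.1 = 562.22; stream total = 1421.1 tonne/day.
After stage 2: water left = (1−0.619)×562.22 = 214.21; final concentrate = 1073.1 tonne/day.
NaCl fraction = 858.9/1073.1 = 0.8004.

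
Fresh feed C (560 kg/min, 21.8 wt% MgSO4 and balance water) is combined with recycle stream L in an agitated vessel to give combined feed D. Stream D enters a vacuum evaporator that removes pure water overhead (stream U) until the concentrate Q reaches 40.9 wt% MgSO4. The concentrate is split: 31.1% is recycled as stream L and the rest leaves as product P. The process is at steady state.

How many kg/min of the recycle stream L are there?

Overall MgSO4 balance (none leaves overhead): MgSO4 in fresh feed = MgSO4 in product, i.e. 560×0.218 = (1−0.311)·Q·0.409.
Q = 122.08/(0.409×0.689) = 433.21 kg/min.
Recycle L = 0.311×433.21 = 134.73 kg/min.

134.7 kg/min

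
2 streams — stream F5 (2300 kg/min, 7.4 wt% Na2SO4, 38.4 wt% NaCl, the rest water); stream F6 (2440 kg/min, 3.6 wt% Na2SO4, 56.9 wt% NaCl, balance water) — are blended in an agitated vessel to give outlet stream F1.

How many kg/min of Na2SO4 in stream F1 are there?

258 kg/min

Na2SO4 out = Na2SO4 in = 2300×0.074 + 2440×0.036 = 258.04 kg/min.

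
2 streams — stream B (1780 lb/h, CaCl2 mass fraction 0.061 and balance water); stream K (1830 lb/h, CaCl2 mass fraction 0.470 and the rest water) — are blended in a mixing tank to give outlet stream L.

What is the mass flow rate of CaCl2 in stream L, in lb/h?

968.7 lb/h

CaCl2 out = CaCl2 in = 1780×0.061 + 1830×0.470 = 968.68 lb/h.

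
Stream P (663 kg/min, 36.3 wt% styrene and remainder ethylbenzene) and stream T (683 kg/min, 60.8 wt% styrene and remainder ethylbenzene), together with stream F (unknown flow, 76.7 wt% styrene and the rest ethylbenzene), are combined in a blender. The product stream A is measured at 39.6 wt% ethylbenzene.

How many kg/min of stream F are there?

Let F be the unknown flow. Total out = 1346 + F.
ethylbenzene balance: 690.07 + 0.233·F = 0.396·(1346 + F)
(0.233 − 0.396)·F = 0.396×1346 − 690.07 = -157.05
F = -157.05 / -0.163 = 963.5 kg/min

963.5 kg/min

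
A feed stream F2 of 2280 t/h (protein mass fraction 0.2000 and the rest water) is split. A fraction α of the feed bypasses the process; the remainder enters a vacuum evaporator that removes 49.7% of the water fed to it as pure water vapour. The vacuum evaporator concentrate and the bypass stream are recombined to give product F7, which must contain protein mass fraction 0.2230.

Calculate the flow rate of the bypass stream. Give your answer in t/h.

1689 t/h

All 2280×0.200 = 456 t/h of protein reaches F7, so F7 = 456/0.223 = 2044.8 t/h and vapour = 235.16 t/h.
The evaporator receives (1−α)·2280 of feed at 0.800 water and removes 0.497 of that water:
0.497×0.800×(1−α)×2280 = 235.16
(1−α) = 235.16/906.53 = 0.2594;  α = 0.7406.
Bypass flow = 0.7406×2280 = 1688.6 t/h.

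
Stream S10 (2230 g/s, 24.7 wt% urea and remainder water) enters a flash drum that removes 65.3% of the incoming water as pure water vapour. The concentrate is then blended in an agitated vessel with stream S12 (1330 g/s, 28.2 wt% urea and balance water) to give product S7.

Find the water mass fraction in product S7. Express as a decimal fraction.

Vapour removed = 0.653×0.753×2230 = 1096.5 g/s; concentrate = 1133.5 g/s.
water reaching the mixer = 582.68 (from concentrate) + 1330×0.718 = 1537.6 g/s.
Product flow = 1133.5 + 1330 = 2463.5 g/s; water fraction = 0.6242.

0.6242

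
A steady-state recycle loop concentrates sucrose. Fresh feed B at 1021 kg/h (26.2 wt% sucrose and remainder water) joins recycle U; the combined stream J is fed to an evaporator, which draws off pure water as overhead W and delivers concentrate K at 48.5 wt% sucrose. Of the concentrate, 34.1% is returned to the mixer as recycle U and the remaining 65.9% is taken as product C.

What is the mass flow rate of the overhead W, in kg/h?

Overall sucrose balance (none leaves overhead): sucrose in fresh feed = sucrose in product, i.e. 1021×0.262 = (1−0.341)·K·0.485.
K = 267.5/(0.485×0.659) = 836.95 kg/h.
Recycle U = 0.341×836.95 = 285.4 kg/h.
Combined feed J = 1021 + 285.4 = 1306.4 kg/h.
Overhead W = J − K = 1306.4 − 836.95 = 469.45 kg/h.

469.4 kg/h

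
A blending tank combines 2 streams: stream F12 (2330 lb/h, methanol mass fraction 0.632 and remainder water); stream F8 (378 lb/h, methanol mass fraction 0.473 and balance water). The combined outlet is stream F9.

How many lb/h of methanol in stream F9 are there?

methanol out = methanol in = 2330×0.632 + 378×0.473 = 1651.4 lb/h.

1651 lb/h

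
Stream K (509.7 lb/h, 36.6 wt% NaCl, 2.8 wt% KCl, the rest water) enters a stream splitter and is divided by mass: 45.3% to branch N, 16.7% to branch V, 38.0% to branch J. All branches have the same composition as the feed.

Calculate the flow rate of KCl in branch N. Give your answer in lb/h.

6.465 lb/h

Branch N total = 0.453×509.7 = 230.89 lb/h.
KCl in N = 0.028×230.89 = 6.465 lb/h.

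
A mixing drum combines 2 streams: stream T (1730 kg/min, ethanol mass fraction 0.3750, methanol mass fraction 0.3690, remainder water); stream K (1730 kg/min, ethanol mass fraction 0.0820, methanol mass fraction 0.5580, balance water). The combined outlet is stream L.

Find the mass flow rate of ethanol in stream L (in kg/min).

ethanol out = ethanol in = 1730×0.375 + 1730×0.082 = 790.61 kg/min.

790.6 kg/min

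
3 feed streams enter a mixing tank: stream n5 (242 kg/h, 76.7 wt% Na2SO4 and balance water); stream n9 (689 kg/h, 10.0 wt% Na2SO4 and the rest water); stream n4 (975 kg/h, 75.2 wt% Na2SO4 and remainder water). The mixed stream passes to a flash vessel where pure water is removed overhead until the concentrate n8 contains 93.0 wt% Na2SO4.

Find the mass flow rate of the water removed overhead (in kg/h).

Na2SO4 entering = 242×0.767 + 689×0.100 + 975×0.752 = 987.71 kg/h.
All Na2SO4 reports to n8, so n8 = 987.71/0.930 = 1062.1 kg/h.
Total feed = 1906 kg/h; overhead = 1906 − 1062.1 = 843.94 kg/h.

843.9 kg/h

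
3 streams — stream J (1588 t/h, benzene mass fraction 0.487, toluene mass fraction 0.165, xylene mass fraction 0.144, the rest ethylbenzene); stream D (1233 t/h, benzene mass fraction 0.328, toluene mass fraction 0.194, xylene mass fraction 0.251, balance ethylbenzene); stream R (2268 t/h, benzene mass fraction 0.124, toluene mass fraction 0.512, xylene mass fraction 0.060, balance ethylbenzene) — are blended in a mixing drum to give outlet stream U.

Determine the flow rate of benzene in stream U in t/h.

benzene out = benzene in = 1588×0.487 + 1233×0.328 + 2268×0.124 = 1459 t/h.

1459 t/h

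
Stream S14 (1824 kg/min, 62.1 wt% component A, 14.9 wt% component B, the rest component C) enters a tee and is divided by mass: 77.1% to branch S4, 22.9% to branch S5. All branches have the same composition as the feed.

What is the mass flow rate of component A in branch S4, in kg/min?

873.3 kg/min

Branch S4 total = 0.771×1824 = 1406.3 kg/min.
component A in S4 = 0.621×1406.3 = 873.31 kg/min.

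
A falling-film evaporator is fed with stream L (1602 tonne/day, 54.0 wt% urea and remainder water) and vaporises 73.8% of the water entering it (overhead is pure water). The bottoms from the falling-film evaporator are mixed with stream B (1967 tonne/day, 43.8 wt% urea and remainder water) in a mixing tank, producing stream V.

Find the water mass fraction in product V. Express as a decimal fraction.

Vapour removed = 0.738×0.460×1602 = 543.85 tonne/day; concentrate = 1058.2 tonne/day.
water reaching the mixer = 193.07 (from concentrate) + 1967×0.562 = 1298.5 tonne/day.
Product flow = 1058.2 + 1967 = 3025.2 tonne/day; water fraction = 0.4292.

0.4292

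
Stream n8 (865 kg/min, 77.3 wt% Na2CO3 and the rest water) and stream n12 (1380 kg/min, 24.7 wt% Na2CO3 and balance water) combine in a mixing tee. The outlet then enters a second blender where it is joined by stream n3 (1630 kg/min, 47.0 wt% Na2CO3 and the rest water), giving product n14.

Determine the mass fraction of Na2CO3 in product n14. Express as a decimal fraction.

Overall, product flow = 3875 kg/min.
Na2CO3 in = 865×0.773 + 1380×0.247 + 1630×0.470 = 1775.6 kg/min.
Na2CO3 fraction in n14 = 0.458.

0.458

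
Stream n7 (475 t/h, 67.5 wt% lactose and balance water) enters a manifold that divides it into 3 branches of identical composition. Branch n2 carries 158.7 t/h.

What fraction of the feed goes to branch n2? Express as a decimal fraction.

Fraction to n2 = 158.7/475 = 0.3341.

0.334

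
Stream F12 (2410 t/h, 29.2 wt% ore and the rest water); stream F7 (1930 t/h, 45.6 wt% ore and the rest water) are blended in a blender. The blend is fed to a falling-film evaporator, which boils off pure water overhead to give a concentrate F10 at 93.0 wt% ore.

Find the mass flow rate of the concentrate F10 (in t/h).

1703 t/h

ore entering = 2410×0.292 + 1930×0.456 = 1583.8 t/h.
All ore reports to F10, so F10 = 1583.8/0.930 = 1703 t/h.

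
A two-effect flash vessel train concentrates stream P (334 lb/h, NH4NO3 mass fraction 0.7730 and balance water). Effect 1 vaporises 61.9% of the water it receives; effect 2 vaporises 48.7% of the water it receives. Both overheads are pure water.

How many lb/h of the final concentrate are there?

water in feed = 334×0.227 = 75.818 lb/h.
After stage 1: water left = (1−0.619)×75.818 = 28.887; stream total = 287.07 lb/h.
After stage 2: water left = (1−0.487)×28.887 = 14.819; final concentrate = 273 lb/h.

273 lb/h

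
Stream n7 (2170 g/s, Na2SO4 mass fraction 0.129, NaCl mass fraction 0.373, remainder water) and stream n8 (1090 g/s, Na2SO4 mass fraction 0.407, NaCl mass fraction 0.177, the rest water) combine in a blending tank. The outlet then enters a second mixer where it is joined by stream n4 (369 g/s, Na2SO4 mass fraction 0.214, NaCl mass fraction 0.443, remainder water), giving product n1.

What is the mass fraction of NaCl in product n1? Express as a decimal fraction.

0.321

Overall, product flow = 3629 g/s.
NaCl in = 2170×0.373 + 1090×0.177 + 369×0.443 = 1165.8 g/s.
NaCl fraction in n1 = 0.321.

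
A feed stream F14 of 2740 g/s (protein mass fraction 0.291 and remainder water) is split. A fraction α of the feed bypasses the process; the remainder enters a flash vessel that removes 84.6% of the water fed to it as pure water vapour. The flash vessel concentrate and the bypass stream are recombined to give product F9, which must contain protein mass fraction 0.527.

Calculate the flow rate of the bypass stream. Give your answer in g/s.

All 2740×0.291 = 797.34 g/s of protein reaches F9, so F9 = 797.34/0.527 = 1513 g/s and vapour = 1227 g/s.
The evaporator receives (1−α)·2740 of feed at 0.709 water and removes 0.846 of that water:
0.846×0.709×(1−α)×2740 = 1227
(1−α) = 1227/1643.5 = 0.7466;  α = 0.2534.
Bypass flow = 0.2534×2740 = 694.33 g/s.

694.3 g/s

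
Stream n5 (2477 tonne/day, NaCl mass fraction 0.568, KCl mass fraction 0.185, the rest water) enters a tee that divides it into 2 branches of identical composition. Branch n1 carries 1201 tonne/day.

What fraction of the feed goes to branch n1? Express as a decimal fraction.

Fraction to n1 = 1201/2477 = 0.4849.

0.485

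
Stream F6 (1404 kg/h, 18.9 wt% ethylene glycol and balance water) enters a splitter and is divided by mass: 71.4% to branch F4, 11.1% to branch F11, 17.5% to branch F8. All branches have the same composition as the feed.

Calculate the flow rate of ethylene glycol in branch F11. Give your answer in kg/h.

Branch F11 total = 0.111×1404 = 155.84 kg/h.
ethylene glycol in F11 = 0.189×155.84 = 29.455 kg/h.

29.45 kg/h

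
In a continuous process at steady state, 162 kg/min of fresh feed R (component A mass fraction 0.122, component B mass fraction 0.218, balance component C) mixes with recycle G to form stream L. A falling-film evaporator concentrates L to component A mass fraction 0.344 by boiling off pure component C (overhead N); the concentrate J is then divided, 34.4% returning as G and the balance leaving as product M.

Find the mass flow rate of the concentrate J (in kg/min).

Overall component A balance (none leaves overhead): component A in fresh feed = component A in product, i.e. 162×0.122 = (1−0.344)·J·0.344.
J = 19.764/(0.344×0.656) = 87.582 kg/min.

87.58 kg/min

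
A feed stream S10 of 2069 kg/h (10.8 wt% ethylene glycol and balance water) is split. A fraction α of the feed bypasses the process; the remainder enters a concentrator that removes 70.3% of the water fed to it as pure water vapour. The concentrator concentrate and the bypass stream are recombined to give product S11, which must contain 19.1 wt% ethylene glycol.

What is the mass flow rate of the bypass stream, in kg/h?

All 2069×0.108 = 223.45 kg/h of ethylene glycol reaches S11, so S11 = 223.45/0.191 = 1169.9 kg/h and vapour = 899.09 kg/h.
The evaporator receives (1−α)·2069 of feed at 0.892 water and removes 0.703 of that water:
0.703×0.892×(1−α)×2069 = 899.09
(1−α) = 899.09/1297.4 = 0.6930;  α = 0.3070.
Bypass flow = 0.3070×2069 = 635.21 kg/h.

635.2 kg/h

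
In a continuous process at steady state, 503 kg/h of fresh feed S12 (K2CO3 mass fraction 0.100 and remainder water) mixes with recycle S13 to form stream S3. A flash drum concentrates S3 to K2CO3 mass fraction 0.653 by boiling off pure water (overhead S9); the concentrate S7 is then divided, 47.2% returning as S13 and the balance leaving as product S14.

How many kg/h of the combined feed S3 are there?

Overall K2CO3 balance (none leaves overhead): K2CO3 in fresh feed = K2CO3 in product, i.e. 503×0.100 = (1−0.472)·S7·0.653.
S7 = 50.3/(0.653×0.528) = 145.89 kg/h.
Recycle S13 = 0.472×145.89 = 68.859 kg/h.
Combined feed S3 = 503 + 68.859 = 571.86 kg/h.

571.9 kg/h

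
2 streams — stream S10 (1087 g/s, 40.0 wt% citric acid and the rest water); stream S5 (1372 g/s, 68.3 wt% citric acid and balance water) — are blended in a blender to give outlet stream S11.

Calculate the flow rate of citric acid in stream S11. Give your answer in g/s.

1372 g/s

citric acid out = citric acid in = 1087×0.400 + 1372×0.683 = 1371.9 g/s.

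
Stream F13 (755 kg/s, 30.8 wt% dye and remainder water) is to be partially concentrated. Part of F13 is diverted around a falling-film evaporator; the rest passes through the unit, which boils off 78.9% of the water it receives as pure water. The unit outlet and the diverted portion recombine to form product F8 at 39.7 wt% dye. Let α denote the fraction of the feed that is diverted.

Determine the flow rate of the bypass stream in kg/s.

445 kg/s

All 755×0.308 = 232.54 kg/s of dye reaches F8, so F8 = 232.54/0.397 = 585.74 kg/s and vapour = 169.26 kg/s.
The evaporator receives (1−α)·755 of feed at 0.692 water and removes 0.789 of that water:
0.789×0.692×(1−α)×755 = 169.26
(1−α) = 169.26/412.22 = 0.4106;  α = 0.5894.
Bypass flow = 0.5894×755 = 445 kg/s.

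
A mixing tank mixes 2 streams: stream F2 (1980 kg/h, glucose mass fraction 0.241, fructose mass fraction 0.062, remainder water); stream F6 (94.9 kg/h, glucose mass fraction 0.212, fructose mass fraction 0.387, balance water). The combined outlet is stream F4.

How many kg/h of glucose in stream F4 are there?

glucose out = glucose in = 1980×0.241 + 94.9×0.212 = 497.3 kg/h.

497.3 kg/h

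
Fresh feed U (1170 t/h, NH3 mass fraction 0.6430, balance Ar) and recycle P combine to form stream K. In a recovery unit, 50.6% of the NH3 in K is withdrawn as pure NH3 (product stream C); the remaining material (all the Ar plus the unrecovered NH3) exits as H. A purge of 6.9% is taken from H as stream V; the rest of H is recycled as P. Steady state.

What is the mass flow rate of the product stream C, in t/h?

NH3 in K: m_A = 1170×0.643 + (1−0.069)·(1−0.506)·m_A, so m_A = 752.31/0.5401 = 1392.9 t/h.
Product C = 0.506×1392.9 = 704.83 t/h.

704.8 t/h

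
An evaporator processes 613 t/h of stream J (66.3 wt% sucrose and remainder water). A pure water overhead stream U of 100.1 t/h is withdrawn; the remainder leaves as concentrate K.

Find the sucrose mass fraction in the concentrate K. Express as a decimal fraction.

sucrose is not removed: 613×0.663 = 406.42 t/h of sucrose enters K.
Concentrate = 613 − 100.1 = 512.9 t/h.
Mass fraction = 406.42/512.9 = 0.7924.

0.7924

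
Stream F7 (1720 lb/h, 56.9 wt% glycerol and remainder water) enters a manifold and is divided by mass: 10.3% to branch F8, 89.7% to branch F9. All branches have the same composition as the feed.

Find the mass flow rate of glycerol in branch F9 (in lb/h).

Branch F9 total = 0.897×1720 = 1542.8 lb/h.
glycerol in F9 = 0.569×1542.8 = 877.88 lb/h.

877.9 lb/h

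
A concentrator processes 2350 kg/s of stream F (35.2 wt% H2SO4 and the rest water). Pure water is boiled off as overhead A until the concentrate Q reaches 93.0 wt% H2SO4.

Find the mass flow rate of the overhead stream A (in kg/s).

1461 kg/s

H2SO4 is conserved: 2350×0.352 = 827.2 kg/s all reports to the concentrate.
Concentrate = 827.2/(target fraction) = 889.46 kg/s.
Overhead = 2350 − 889.46 = 1460.5 kg/s.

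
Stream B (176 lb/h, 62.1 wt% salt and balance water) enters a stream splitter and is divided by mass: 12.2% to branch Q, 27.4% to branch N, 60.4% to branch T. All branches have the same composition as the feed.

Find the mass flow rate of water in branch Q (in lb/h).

8.138 lb/h

Branch Q total = 0.122×176 = 21.472 lb/h.
water in Q = 0.379×21.472 = 8.1379 lb/h.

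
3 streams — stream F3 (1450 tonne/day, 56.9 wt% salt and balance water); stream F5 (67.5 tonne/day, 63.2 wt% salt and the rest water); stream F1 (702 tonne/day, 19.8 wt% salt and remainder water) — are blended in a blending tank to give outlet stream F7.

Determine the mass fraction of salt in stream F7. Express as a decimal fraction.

0.454

Total flow out = 1450 + 67.5 + 702 = 2219.5 tonne/day.
salt in = 1450×0.569 + 67.5×0.632 + 702×0.198 = 1006.7 tonne/day.
salt mass fraction in F7 = 1006.7/2219.5 = 0.454.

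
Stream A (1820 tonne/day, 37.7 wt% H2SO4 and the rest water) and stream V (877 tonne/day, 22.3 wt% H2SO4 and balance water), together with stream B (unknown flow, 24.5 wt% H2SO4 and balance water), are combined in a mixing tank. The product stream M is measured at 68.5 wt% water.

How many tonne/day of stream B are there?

459.4 tonne/day

Let B be the unknown flow. Total out = 2697 + B.
water balance: 1815.3 + 0.755·B = 0.685·(2697 + B)
(0.755 − 0.685)·B = 0.685×2697 − 1815.3 = 32.156
B = 32.156 / 0.070 = 459.37 tonne/day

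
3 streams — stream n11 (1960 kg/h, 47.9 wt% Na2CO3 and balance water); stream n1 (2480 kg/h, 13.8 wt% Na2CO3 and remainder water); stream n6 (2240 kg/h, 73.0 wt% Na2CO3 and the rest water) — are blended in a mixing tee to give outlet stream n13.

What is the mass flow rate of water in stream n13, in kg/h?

3764 kg/h

water out = water in = 1960×0.521 + 2480×0.862 + 2240×0.270 = 3763.7 kg/h.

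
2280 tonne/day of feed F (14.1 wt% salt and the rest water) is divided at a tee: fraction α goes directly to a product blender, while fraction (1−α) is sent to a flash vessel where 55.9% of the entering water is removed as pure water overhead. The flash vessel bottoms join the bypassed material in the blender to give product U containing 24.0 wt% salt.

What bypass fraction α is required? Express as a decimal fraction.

All 2280×0.141 = 321.48 tonne/day of salt reaches U, so U = 321.48/0.240 = 1339.5 tonne/day and vapour = 940.5 tonne/day.
The evaporator receives (1−α)·2280 of feed at 0.859 water and removes 0.559 of that water:
0.559×0.859×(1−α)×2280 = 940.5
(1−α) = 940.5/1094.8 = 0.8591;  α = 0.1409.

0.141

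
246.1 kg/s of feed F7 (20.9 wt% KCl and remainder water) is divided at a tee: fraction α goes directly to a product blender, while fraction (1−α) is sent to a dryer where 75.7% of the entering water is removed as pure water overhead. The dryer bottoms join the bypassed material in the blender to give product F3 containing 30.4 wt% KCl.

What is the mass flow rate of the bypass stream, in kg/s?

All 246.1×0.209 = 51.435 kg/s of KCl reaches F3, so F3 = 51.435/0.304 = 169.19 kg/s and vapour = 76.906 kg/s.
The evaporator receives (1−α)·246.1 of feed at 0.791 water and removes 0.757 of that water:
0.757×0.791×(1−α)×246.1 = 76.906
(1−α) = 76.906/147.36 = 0.5219;  α = 0.4781.
Bypass flow = 0.4781×246.1 = 117.66 kg/s.

117.7 kg/s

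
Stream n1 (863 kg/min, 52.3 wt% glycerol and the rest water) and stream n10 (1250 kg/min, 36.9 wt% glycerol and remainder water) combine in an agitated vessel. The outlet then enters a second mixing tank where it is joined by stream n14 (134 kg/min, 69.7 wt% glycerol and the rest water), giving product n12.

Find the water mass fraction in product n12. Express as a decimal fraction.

Overall, product flow = 2247 kg/min.
water in = 863×0.477 + 1250×0.631 + 134×0.303 = 1241 kg/min.
water fraction in n12 = 0.552.

0.552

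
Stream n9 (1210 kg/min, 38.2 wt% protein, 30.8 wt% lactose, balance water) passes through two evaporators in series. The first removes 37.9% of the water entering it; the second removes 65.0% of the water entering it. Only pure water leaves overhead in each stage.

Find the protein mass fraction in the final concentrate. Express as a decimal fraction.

0.5044

water in feed = 1210×0.310 = 375.1 kg/min.
After stage 1: water left = (1−0.379)×375.1 = 232.94; stream total = 1067.8 kg/min.
After stage 2: water left = (1−0.650)×232.94 = 81.528; final concentrate = 916.43 kg/min.
protein fraction = 462.22/916.43 = 0.5044.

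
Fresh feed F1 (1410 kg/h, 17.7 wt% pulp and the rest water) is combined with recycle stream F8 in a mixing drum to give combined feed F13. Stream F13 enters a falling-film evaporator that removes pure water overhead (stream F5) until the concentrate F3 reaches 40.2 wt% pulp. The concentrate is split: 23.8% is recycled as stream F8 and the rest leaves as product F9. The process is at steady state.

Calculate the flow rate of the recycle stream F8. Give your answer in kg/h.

193.9 kg/h

Overall pulp balance (none leaves overhead): pulp in fresh feed = pulp in product, i.e. 1410×0.177 = (1−0.238)·F3·0.402.
F3 = 249.57/(0.402×0.762) = 814.73 kg/h.
Recycle F8 = 0.238×814.73 = 193.9 kg/h.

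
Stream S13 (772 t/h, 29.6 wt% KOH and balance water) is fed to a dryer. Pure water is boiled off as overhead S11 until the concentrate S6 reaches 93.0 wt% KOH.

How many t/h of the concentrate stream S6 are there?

245.7 t/h

KOH is conserved: 772×0.296 = 228.51 t/h all reports to the concentrate.
Concentrate = 228.51/(target fraction) = 245.71 t/h.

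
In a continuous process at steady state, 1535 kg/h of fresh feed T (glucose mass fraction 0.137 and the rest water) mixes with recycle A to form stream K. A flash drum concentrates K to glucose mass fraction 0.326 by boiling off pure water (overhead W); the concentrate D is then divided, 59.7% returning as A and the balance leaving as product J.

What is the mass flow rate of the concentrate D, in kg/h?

1601 kg/h

Overall glucose balance (none leaves overhead): glucose in fresh feed = glucose in product, i.e. 1535×0.137 = (1−0.597)·D·0.326.
D = 210.3/(0.326×0.403) = 1600.7 kg/h.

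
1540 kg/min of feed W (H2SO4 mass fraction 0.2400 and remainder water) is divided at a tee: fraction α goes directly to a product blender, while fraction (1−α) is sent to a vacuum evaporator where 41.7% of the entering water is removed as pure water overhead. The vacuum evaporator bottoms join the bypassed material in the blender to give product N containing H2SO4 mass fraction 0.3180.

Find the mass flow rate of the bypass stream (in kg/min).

All 1540×0.240 = 369.6 kg/min of H2SO4 reaches N, so N = 369.6/0.318 = 1162.3 kg/min and vapour = 377.74 kg/min.
The evaporator receives (1−α)·1540 of feed at 0.760 water and removes 0.417 of that water:
0.417×0.760×(1−α)×1540 = 377.74
(1−α) = 377.74/488.06 = 0.7740;  α = 0.2260.
Bypass flow = 0.2260×1540 = 348.1 kg/min.

348.1 kg/min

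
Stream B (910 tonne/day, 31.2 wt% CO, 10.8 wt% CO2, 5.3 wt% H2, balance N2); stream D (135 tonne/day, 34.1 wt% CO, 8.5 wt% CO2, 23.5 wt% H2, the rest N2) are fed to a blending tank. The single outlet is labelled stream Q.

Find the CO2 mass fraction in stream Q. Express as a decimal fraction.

Total flow out = 910 + 135 = 1045 tonne/day.
CO2 in = 910×0.108 + 135×0.085 = 109.75 tonne/day.
CO2 mass fraction in Q = 109.75/1045 = 0.105.

0.105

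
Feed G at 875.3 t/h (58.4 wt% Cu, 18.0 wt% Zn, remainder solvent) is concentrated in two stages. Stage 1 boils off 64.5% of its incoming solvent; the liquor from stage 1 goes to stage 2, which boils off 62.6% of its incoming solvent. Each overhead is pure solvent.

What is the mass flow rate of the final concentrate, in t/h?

solvent in feed = 875.3×0.236 = 206.57 t/h.
After stage 1: solvent left = (1−0.645)×206.57 = 73.333; stream total = 742.06 t/h.
After stage 2: solvent left = (1−0.626)×73.333 = 27.426; final concentrate = 696.16 t/h.

696.2 t/h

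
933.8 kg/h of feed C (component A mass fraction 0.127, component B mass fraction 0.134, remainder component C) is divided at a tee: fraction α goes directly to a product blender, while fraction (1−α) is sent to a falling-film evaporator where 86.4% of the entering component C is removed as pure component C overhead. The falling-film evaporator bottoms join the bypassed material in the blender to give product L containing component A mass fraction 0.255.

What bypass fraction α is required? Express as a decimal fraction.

0.214

All 933.8×0.127 = 118.59 kg/h of component A reaches L, so L = 118.59/0.255 = 465.07 kg/h and vapour = 468.73 kg/h.
The evaporator receives (1−α)·933.8 of feed at 0.739 component C and removes 0.864 of that component C:
0.864×0.739×(1−α)×933.8 = 468.73
(1−α) = 468.73/596.23 = 0.7862;  α = 0.2138.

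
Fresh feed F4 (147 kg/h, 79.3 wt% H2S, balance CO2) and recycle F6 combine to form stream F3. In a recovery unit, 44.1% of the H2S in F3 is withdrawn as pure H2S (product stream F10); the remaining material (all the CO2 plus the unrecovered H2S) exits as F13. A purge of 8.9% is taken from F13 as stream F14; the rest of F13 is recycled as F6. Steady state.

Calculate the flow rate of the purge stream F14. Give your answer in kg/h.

42.25 kg/h

CO2 enters only via F4 and leaves only via the purge: 147×0.207 = 0.089×(CO2 in F13), and the recovery unit passes all CO2, so CO2 in F3 = CO2 in F13 = 341.9 kg/h.
H2S in F3: m_A = 147×0.793 + (1−0.089)·(1−0.441)·m_A, so m_A = 116.57/0.4908 = 237.54 kg/h.
F13 = (1−0.441)×237.54 + 341.9 = 474.68 kg/h.
Purge F14 = 0.089×474.68 = 42.247 kg/h.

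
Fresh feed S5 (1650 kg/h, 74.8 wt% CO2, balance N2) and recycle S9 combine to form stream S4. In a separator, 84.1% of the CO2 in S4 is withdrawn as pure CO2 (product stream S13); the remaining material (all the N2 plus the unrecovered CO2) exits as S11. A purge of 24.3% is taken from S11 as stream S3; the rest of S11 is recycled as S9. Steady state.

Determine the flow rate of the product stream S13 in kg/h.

1180 kg/h

CO2 in S4: m_A = 1650×0.748 + (1−0.243)·(1−0.841)·m_A, so m_A = 1234.2/0.8796 = 1403.1 kg/h.
Product S13 = 0.841×1403.1 = 1180 kg/h.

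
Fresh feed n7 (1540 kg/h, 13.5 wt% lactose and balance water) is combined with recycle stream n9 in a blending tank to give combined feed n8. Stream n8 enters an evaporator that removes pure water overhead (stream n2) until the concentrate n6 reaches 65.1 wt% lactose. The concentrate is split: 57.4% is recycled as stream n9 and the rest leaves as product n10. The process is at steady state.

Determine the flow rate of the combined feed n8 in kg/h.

Overall lactose balance (none leaves overhead): lactose in fresh feed = lactose in product, i.e. 1540×0.135 = (1−0.574)·n6·0.651.
n6 = 207.9/(0.651×0.426) = 749.66 kg/h.
Recycle n9 = 0.574×749.66 = 430.3 kg/h.
Combined feed n8 = 1540 + 430.3 = 1970.3 kg/h.

1970 kg/h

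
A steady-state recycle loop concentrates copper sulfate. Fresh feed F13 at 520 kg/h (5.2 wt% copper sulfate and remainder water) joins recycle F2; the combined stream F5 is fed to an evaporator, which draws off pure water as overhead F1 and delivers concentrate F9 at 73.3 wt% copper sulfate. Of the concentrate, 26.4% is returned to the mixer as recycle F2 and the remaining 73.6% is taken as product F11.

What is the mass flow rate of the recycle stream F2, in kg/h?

Overall copper sulfate balance (none leaves overhead): copper sulfate in fresh feed = copper sulfate in product, i.e. 520×0.052 = (1−0.264)·F9·0.733.
F9 = 27.04/(0.733×0.736) = 50.122 kg/h.
Recycle F2 = 0.264×50.122 = 13.232 kg/h.

13.23 kg/h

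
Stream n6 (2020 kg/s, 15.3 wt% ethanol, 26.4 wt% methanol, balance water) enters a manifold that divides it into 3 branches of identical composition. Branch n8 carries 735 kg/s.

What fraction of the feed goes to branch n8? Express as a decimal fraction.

Fraction to n8 = 735/2020 = 0.3639.

0.364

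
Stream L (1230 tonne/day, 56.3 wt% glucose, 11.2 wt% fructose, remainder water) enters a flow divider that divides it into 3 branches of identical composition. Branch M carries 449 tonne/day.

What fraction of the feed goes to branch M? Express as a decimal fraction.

0.365

Fraction to M = 449/1230 = 0.3650.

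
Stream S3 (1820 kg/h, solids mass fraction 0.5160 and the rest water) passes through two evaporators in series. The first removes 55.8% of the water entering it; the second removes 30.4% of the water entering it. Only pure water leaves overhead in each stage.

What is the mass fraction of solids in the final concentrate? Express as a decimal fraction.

0.7761

water in feed = 1820×0.484 = 880.88 kg/h.
After stage 1: water left = (1−0.558)×880.88 = 389.35; stream total = 1328.5 kg/h.
After stage 2: water left = (1−0.304)×389.35 = 270.99; final concentrate = 1210.1 kg/h.
solids fraction = 939.12/1210.1 = 0.7761.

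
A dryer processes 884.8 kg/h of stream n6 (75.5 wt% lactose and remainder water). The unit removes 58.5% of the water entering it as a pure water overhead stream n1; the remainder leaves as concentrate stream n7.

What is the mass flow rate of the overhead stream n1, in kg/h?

water entering = 884.8×0.245 = 216.78 kg/h; overhead removed = 0.585×216.78 = 126.81 kg/h.

126.8 kg/h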